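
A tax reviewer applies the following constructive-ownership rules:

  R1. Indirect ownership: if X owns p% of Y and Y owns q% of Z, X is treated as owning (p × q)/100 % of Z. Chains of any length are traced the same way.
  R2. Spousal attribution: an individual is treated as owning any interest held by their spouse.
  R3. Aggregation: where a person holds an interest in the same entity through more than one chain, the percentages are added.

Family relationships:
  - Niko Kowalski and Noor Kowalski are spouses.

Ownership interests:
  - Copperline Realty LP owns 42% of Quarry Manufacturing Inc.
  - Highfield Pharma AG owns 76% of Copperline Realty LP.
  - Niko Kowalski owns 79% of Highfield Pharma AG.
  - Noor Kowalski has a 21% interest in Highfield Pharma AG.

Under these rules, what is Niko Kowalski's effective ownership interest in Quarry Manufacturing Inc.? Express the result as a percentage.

By spousal attribution (R2), Niko Kowalski is treated as also owning Noor Kowalski's interest in Highfield Pharma AG, giving 79% + 21% = 100%.
Chain via Highfield Pharma AG → Copperline Realty LP (R1): 100% × 76% × 42% = 31.92% of Quarry Manufacturing Inc.

31.92%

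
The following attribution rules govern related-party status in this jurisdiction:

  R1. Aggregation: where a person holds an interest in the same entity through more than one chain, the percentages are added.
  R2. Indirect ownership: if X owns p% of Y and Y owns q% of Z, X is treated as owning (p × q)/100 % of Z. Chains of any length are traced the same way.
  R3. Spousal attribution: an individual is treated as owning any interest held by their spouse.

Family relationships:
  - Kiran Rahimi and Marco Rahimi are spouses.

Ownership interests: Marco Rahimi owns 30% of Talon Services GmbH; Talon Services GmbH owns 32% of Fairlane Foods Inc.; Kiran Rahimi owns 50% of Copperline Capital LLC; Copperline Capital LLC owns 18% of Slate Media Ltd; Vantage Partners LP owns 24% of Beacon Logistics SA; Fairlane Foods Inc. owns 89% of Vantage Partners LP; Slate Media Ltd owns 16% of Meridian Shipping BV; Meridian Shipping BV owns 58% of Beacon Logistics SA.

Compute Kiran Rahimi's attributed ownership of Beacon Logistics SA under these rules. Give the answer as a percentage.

2.88576%

By spousal attribution (R3), Kiran Rahimi is treated as owning Marco Rahimi's 30% interest in Talon Services GmbH.
Chain via Copperline Capital LLC → Slate Media Ltd → Meridian Shipping BV (R2): 50% × 18% × 16% × 58% = 0.8352% of Beacon Logistics SA.
Chain via Talon Services GmbH → Fairlane Foods Inc. → Vantage Partners LP (R2): 30% × 32% × 89% × 24% = 2.05056% of Beacon Logistics SA.
Aggregating (R1): 0.8352% + 2.05056% = 2.88576%.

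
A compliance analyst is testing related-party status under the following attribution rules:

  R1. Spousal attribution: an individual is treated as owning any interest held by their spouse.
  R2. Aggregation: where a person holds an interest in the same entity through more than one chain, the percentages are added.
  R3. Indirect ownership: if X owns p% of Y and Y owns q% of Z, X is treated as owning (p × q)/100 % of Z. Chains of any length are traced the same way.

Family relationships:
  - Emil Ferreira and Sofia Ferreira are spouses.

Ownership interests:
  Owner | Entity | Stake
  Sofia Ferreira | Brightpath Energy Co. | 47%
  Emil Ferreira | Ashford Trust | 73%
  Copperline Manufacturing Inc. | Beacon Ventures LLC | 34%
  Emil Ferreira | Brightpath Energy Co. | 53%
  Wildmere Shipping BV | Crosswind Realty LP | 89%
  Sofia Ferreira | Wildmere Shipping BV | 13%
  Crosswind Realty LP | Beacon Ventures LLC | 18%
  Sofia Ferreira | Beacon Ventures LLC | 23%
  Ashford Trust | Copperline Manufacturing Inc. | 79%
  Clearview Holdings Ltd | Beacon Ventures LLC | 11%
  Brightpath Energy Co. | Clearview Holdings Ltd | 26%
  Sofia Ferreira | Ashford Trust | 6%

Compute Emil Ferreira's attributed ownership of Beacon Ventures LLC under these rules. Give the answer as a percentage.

49.162%

By spousal attribution (R1), Emil Ferreira is treated as also owning Sofia Ferreira's interest in Brightpath Energy Co, giving 53% + 47% = 100%.
By spousal attribution (R1), Emil Ferreira is treated as also owning Sofia Ferreira's interest in Ashford Trust, giving 73% + 6% = 79%.
By spousal attribution (R1), Emil Ferreira is treated as owning Sofia Ferreira's 13% interest in Wildmere Shipping BV.
By spousal attribution (R1), Emil Ferreira is treated as owning Sofia Ferreira's 23% interest in Beacon Ventures LLC.
Chain via Brightpath Energy Co. → Clearview Holdings Ltd (R3): 100% × 26% × 11% = 2.86% of Beacon Ventures LLC.
Chain via Ashford Trust → Copperline Manufacturing Inc. (R3): 79% × 79% × 34% = 21.2194% of Beacon Ventures LLC.
Chain via Wildmere Shipping BV → Crosswind Realty LP (R3): 13% × 89% × 18% = 2.0826% of Beacon Ventures LLC.
Direct interest in Beacon Ventures LLC: 23%.
Aggregating (R2): 2.86% + 21.2194% + 2.0826% + 23% = 49.162%.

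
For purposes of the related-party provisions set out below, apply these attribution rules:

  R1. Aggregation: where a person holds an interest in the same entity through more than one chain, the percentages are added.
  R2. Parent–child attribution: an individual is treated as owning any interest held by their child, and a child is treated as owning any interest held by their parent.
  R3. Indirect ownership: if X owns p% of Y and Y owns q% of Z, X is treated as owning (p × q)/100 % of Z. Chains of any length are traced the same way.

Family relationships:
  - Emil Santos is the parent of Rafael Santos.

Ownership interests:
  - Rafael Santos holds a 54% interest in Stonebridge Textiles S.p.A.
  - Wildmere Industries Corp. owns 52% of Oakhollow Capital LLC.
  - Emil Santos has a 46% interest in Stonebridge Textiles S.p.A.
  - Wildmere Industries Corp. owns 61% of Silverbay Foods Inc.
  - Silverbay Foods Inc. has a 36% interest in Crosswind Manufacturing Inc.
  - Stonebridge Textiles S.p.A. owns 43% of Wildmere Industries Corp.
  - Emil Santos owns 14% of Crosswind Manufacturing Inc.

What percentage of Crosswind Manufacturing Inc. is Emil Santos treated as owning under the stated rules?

23.4428%

By parent–child attribution (R2), Emil Santos is treated as also owning Rafael Santos's interest in Stonebridge Textiles S.p.A, giving 46% + 54% = 100%.
Chain via Stonebridge Textiles S.p.A. → Wildmere Industries Corp. → Silverbay Foods Inc. (R3): 100% × 43% × 61% × 36% = 9.4428% of Crosswind Manufacturing Inc.
Direct interest in Crosswind Manufacturing Inc: 14%.
Aggregating (R1): 9.4428% + 14% = 23.4428%.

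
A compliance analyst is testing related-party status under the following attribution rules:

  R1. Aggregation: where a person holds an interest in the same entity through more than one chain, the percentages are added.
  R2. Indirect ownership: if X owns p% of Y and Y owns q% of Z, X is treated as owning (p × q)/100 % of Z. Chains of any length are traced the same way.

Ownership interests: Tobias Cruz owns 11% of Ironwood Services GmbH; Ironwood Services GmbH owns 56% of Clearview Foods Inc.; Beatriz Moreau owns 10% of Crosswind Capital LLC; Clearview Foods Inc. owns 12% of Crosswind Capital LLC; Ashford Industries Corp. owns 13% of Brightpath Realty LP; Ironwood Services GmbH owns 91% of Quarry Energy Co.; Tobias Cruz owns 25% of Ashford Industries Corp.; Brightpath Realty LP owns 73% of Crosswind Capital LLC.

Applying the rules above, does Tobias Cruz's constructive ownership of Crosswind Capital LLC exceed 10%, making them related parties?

No

Chain via Ironwood Services GmbH → Clearview Foods Inc. (R2): 11% × 56% × 12% = 0.7392% of Crosswind Capital LLC.
Chain via Ashford Industries Corp. → Brightpath Realty LP (R2): 25% × 13% × 73% = 2.3725% of Crosswind Capital LLC.
Aggregating (R1): 0.7392% + 2.3725% = 3.1117%.
3.1117% does not exceed the 10% threshold, so Tobias is not a related party to Crosswind Capital LLC.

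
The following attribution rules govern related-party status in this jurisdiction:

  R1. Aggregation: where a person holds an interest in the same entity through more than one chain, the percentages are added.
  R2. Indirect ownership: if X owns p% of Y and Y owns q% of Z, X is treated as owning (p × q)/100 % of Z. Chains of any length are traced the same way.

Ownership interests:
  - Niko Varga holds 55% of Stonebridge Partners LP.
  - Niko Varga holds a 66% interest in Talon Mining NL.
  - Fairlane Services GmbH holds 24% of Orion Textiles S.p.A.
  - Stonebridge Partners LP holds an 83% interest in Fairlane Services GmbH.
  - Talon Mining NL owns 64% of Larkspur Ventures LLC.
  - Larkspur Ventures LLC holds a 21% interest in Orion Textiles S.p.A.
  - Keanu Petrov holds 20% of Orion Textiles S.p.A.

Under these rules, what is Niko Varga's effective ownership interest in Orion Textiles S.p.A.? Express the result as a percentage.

19.8264%

Chain via Talon Mining NL → Larkspur Ventures LLC (R2): 66% × 64% × 21% = 8.8704% of Orion Textiles S.p.A.
Chain via Stonebridge Partners LP → Fairlane Services GmbH (R2): 55% × 83% × 24% = 10.956% of Orion Textiles S.p.A.
Aggregating (R1): 8.8704% + 10.956% = 19.8264%.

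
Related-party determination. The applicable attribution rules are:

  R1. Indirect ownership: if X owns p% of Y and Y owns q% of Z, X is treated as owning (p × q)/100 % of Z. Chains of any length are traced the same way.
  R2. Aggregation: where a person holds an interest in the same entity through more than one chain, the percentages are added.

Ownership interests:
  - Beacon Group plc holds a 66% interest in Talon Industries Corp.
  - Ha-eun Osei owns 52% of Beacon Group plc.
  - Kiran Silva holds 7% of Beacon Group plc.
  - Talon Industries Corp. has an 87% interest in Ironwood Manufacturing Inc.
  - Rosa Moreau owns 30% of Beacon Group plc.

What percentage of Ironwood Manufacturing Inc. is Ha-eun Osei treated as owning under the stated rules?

29.8584%

Chain via Beacon Group plc → Talon Industries Corp. (R1): 52% × 66% × 87% = 29.8584% of Ironwood Manufacturing Inc.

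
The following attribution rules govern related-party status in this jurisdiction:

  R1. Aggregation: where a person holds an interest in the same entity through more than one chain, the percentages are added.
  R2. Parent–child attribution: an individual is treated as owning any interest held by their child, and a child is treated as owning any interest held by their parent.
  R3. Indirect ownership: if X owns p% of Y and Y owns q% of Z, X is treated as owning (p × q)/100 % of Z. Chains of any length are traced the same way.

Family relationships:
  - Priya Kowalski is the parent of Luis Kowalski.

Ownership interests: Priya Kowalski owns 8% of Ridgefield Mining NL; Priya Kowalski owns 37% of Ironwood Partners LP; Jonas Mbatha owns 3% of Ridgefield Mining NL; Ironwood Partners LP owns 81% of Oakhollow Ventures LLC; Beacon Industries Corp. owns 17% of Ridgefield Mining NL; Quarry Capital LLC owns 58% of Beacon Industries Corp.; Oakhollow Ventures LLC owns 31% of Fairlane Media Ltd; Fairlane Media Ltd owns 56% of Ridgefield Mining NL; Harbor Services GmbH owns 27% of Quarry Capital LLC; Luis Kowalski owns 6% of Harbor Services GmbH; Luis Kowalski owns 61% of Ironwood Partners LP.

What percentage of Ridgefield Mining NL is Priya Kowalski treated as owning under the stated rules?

By parent–child attribution (R2), Priya Kowalski is treated as also owning Luis Kowalski's interest in Ironwood Partners LP, giving 37% + 61% = 98%.
By parent–child attribution (R2), Priya Kowalski is treated as owning Luis Kowalski's 6% interest in Harbor Services GmbH.
Chain via Ironwood Partners LP → Oakhollow Ventures LLC → Fairlane Media Ltd (R3): 98% × 81% × 31% × 56% = 13.780368% of Ridgefield Mining NL.
Direct interest in Ridgefield Mining NL: 8%.
Chain via Harbor Services GmbH → Quarry Capital LLC → Beacon Industries Corp. (R3): 6% × 27% × 58% × 17% = 0.159732% of Ridgefield Mining NL.
Aggregating (R1): 13.780368% + 8% + 0.159732% = 21.9401%.

21.9401%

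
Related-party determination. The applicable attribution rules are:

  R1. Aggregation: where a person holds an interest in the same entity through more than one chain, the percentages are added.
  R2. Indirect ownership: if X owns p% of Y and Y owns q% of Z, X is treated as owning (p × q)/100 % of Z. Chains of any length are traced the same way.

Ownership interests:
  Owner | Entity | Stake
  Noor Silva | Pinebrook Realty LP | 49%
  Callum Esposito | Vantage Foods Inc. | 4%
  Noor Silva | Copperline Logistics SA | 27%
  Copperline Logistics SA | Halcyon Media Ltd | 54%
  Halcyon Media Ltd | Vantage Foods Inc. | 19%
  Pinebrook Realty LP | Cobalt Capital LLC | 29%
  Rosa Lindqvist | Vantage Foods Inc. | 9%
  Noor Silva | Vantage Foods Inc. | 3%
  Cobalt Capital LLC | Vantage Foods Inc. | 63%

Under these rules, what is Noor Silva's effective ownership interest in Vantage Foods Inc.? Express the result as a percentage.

14.7225%

Chain via Pinebrook Realty LP → Cobalt Capital LLC (R2): 49% × 29% × 63% = 8.9523% of Vantage Foods Inc.
Chain via Copperline Logistics SA → Halcyon Media Ltd (R2): 27% × 54% × 19% = 2.7702% of Vantage Foods Inc.
Direct interest in Vantage Foods Inc: 3%.
Aggregating (R1): 8.9523% + 2.7702% + 3% = 14.7225%.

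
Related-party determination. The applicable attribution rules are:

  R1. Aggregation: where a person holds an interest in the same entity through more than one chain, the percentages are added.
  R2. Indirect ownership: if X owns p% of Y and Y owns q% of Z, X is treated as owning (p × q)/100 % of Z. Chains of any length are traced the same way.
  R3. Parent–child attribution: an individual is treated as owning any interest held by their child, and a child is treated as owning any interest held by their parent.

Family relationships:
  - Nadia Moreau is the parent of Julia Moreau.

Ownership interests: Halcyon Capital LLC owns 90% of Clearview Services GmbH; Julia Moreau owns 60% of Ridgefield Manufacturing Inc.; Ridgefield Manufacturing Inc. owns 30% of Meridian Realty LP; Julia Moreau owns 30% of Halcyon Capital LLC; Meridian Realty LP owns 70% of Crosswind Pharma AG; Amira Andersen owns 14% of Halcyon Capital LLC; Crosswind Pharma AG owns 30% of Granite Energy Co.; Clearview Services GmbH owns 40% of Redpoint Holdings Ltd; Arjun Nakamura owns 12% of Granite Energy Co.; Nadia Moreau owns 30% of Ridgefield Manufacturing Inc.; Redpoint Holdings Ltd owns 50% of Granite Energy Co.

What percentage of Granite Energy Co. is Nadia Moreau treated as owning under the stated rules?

By parent–child attribution (R3), Nadia Moreau is treated as also owning Julia Moreau's interest in Ridgefield Manufacturing Inc, giving 30% + 60% = 90%.
By parent–child attribution (R3), Nadia Moreau is treated as owning Julia Moreau's 30% interest in Halcyon Capital LLC.
Chain via Ridgefield Manufacturing Inc. → Meridian Realty LP → Crosswind Pharma AG (R2): 90% × 30% × 70% × 30% = 5.67% of Granite Energy Co.
Chain via Halcyon Capital LLC → Clearview Services GmbH → Redpoint Holdings Ltd (R2): 30% × 90% × 40% × 50% = 5.4% of Granite Energy Co.
Aggregating (R1): 5.67% + 5.4% = 11.07%.

11.07%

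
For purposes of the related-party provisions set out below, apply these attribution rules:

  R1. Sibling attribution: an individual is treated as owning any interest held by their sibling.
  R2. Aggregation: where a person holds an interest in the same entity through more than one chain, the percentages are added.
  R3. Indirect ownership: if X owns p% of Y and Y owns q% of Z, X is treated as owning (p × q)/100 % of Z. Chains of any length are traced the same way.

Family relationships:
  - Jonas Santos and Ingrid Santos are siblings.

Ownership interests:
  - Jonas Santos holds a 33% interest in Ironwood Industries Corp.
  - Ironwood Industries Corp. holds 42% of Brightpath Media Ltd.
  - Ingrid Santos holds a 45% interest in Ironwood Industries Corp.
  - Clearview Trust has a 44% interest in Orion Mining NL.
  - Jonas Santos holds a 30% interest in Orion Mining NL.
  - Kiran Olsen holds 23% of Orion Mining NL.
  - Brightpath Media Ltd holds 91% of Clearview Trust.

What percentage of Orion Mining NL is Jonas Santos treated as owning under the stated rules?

43.117104%

By sibling attribution (R1), Jonas Santos is treated as also owning Ingrid Santos's interest in Ironwood Industries Corp, giving 33% + 45% = 78%.
Chain via Ironwood Industries Corp. → Brightpath Media Ltd → Clearview Trust (R3): 78% × 42% × 91% × 44% = 13.117104% of Orion Mining NL.
Direct interest in Orion Mining NL: 30%.
Aggregating (R2): 13.117104% + 30% = 43.117104%.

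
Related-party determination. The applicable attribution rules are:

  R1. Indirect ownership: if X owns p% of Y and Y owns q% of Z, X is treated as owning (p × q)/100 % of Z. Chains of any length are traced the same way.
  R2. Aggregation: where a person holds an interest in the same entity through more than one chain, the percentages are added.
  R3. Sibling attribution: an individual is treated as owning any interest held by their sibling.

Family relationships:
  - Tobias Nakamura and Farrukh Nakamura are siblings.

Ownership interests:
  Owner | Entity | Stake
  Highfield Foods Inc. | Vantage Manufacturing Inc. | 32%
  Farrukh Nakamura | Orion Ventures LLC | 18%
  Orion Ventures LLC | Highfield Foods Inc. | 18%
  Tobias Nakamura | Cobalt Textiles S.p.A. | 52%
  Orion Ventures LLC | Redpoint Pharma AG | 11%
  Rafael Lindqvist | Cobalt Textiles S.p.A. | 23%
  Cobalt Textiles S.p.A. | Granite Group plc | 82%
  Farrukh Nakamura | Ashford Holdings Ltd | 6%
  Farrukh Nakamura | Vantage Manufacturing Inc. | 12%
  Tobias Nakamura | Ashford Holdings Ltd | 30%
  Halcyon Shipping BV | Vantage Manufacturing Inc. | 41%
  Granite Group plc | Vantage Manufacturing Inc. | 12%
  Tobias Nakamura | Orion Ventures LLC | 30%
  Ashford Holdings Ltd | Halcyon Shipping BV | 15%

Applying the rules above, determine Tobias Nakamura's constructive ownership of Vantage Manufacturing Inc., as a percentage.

22.0956%

By sibling attribution (R3), Tobias Nakamura is treated as also owning Farrukh Nakamura's interest in Orion Ventures LLC, giving 30% + 18% = 48%.
By sibling attribution (R3), Tobias Nakamura is treated as also owning Farrukh Nakamura's interest in Ashford Holdings Ltd, giving 30% + 6% = 36%.
By sibling attribution (R3), Tobias Nakamura is treated as owning Farrukh Nakamura's 12% interest in Vantage Manufacturing Inc.
Chain via Orion Ventures LLC → Highfield Foods Inc. (R1): 48% × 18% × 32% = 2.7648% of Vantage Manufacturing Inc.
Chain via Cobalt Textiles S.p.A. → Granite Group plc (R1): 52% × 82% × 12% = 5.1168% of Vantage Manufacturing Inc.
Chain via Ashford Holdings Ltd → Halcyon Shipping BV (R1): 36% × 15% × 41% = 2.214% of Vantage Manufacturing Inc.
Direct interest in Vantage Manufacturing Inc: 12%.
Aggregating (R2): 2.7648% + 5.1168% + 2.214% + 12% = 22.0956%.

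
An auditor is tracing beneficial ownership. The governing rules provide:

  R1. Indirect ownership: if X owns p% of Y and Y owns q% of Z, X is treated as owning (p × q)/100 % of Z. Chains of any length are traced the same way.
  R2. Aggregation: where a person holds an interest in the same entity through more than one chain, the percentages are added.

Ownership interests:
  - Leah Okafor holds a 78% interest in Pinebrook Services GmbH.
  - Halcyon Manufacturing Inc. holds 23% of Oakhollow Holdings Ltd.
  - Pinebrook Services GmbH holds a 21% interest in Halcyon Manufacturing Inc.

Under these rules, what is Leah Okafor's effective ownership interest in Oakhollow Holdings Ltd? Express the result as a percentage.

3.7674%

Chain via Pinebrook Services GmbH → Halcyon Manufacturing Inc. (R1): 78% × 21% × 23% = 3.7674% of Oakhollow Holdings Ltd.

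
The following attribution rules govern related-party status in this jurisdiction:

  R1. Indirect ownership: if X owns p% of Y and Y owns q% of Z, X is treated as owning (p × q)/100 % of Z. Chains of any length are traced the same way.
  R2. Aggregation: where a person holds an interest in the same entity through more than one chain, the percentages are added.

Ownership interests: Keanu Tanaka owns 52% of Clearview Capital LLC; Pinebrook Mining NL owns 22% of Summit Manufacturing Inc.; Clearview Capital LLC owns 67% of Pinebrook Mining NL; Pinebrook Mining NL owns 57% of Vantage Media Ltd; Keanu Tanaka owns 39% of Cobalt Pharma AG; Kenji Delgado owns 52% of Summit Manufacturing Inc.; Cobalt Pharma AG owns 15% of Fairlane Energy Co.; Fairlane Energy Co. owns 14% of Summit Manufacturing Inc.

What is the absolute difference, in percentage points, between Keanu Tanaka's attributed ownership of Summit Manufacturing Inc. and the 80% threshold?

71.5162

Chain via Clearview Capital LLC → Pinebrook Mining NL (R1): 52% × 67% × 22% = 7.6648% of Summit Manufacturing Inc.
Chain via Cobalt Pharma AG → Fairlane Energy Co. (R1): 39% × 15% × 14% = 0.819% of Summit Manufacturing Inc.
Aggregating (R2): 7.6648% + 0.819% = 8.4838%.
8.4838% falls short of the 80% threshold by 71.5162 percentage points.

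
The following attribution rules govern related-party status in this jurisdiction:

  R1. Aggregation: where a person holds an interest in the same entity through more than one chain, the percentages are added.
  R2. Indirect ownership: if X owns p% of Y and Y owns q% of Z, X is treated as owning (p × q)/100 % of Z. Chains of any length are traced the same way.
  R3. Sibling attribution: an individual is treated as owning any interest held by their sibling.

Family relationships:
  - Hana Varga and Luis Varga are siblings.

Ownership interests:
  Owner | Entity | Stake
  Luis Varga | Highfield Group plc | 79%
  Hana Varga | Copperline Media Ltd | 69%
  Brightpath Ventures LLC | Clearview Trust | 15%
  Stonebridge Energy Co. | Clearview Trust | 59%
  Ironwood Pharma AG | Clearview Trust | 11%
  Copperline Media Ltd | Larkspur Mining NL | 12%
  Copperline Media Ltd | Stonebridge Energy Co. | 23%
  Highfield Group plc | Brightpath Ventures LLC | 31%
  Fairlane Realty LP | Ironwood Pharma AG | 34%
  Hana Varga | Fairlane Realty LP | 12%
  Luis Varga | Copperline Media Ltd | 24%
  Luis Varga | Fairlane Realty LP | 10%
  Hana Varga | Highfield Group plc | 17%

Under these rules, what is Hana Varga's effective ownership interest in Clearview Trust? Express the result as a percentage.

17.9069%

By sibling attribution (R3), Hana Varga is treated as also owning Luis Varga's interest in Copperline Media Ltd, giving 69% + 24% = 93%.
By sibling attribution (R3), Hana Varga is treated as also owning Luis Varga's interest in Fairlane Realty LP, giving 12% + 10% = 22%.
By sibling attribution (R3), Hana Varga is treated as also owning Luis Varga's interest in Highfield Group plc, giving 17% + 79% = 96%.
Chain via Copperline Media Ltd → Stonebridge Energy Co. (R2): 93% × 23% × 59% = 12.6201% of Clearview Trust.
Chain via Fairlane Realty LP → Ironwood Pharma AG (R2): 22% × 34% × 11% = 0.8228% of Clearview Trust.
Chain via Highfield Group plc → Brightpath Ventures LLC (R2): 96% × 31% × 15% = 4.464% of Clearview Trust.
Aggregating (R1): 12.6201% + 0.8228% + 4.464% = 17.9069%.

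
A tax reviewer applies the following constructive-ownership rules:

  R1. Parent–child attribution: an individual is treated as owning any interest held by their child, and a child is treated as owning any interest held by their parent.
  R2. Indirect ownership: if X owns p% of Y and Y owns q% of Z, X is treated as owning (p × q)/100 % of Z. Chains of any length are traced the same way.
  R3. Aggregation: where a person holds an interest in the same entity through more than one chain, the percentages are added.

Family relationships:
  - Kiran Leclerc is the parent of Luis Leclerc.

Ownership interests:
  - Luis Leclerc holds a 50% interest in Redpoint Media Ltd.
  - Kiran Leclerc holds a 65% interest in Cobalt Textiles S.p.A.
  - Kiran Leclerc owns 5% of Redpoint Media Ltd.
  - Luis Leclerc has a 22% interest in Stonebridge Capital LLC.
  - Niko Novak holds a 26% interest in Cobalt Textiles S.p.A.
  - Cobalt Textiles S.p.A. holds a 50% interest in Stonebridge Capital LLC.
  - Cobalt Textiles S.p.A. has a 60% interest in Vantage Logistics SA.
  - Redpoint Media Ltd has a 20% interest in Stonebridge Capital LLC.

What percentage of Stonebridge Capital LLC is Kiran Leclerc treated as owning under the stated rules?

By parent–child attribution (R1), Kiran Leclerc is treated as also owning Luis Leclerc's interest in Redpoint Media Ltd, giving 5% + 50% = 55%.
By parent–child attribution (R1), Kiran Leclerc is treated as owning Luis Leclerc's 22% interest in Stonebridge Capital LLC.
Chain via Cobalt Textiles S.p.A. (R2): 65% × 50% = 32.5% of Stonebridge Capital LLC.
Chain via Redpoint Media Ltd (R2): 55% × 20% = 11% of Stonebridge Capital LLC.
Direct interest in Stonebridge Capital LLC: 22%.
Aggregating (R3): 32.5% + 11% + 22% = 65.5%.

65.5%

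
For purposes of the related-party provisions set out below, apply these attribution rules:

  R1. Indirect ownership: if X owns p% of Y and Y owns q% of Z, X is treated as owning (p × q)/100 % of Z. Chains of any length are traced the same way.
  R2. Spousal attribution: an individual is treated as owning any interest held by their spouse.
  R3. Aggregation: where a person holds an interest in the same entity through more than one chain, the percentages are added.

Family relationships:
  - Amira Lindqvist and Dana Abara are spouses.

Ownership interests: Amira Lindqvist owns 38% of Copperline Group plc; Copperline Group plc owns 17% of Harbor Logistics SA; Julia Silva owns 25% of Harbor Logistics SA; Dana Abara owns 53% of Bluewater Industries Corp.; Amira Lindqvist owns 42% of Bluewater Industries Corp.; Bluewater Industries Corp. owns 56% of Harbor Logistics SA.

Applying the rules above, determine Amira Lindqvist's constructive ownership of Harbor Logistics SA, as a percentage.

By spousal attribution (R2), Amira Lindqvist is treated as also owning Dana Abara's interest in Bluewater Industries Corp, giving 42% + 53% = 95%.
Chain via Copperline Group plc (R1): 38% × 17% = 6.46% of Harbor Logistics SA.
Chain via Bluewater Industries Corp. (R1): 95% × 56% = 53.2% of Harbor Logistics SA.
Aggregating (R3): 6.46% + 53.2% = 59.66%.

59.66%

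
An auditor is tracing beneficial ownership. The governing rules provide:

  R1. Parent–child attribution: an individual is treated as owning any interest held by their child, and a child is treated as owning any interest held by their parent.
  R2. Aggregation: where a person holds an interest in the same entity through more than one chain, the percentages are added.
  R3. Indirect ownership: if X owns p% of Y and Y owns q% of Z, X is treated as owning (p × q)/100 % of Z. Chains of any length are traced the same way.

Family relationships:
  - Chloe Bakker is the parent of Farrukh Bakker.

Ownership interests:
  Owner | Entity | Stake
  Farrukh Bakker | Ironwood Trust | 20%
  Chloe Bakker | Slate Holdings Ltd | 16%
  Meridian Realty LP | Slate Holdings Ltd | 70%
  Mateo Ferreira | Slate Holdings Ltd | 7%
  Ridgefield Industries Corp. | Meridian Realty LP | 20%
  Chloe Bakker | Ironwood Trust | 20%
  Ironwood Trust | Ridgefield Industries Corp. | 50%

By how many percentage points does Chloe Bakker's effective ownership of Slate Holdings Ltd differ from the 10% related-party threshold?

8.8

By parent–child attribution (R1), Chloe Bakker is treated as also owning Farrukh Bakker's interest in Ironwood Trust, giving 20% + 20% = 40%.
Chain via Ironwood Trust → Ridgefield Industries Corp. → Meridian Realty LP (R3): 40% × 50% × 20% × 70% = 2.8% of Slate Holdings Ltd.
Direct interest in Slate Holdings Ltd: 16%.
Aggregating (R2): 2.8% + 16% = 18.8%.
18.8% exceeds the 10% threshold by 8.8 percentage points.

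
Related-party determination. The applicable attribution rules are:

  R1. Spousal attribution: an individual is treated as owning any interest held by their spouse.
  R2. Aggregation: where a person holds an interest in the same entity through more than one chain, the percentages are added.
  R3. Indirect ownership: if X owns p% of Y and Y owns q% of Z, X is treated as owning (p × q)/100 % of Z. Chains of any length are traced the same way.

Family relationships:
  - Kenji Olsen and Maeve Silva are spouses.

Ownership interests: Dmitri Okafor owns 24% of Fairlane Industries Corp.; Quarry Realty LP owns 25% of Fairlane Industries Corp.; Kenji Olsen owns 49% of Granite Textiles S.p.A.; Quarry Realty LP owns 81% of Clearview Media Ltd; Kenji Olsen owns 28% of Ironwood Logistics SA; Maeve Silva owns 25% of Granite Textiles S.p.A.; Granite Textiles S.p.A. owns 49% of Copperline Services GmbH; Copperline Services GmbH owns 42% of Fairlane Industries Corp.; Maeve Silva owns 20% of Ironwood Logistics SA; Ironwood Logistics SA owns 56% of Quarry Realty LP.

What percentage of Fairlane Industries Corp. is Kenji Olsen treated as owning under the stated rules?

By spousal attribution (R1), Kenji Olsen is treated as also owning Maeve Silva's interest in Granite Textiles S.p.A, giving 49% + 25% = 74%.
By spousal attribution (R1), Kenji Olsen is treated as also owning Maeve Silva's interest in Ironwood Logistics SA, giving 28% + 20% = 48%.
Chain via Granite Textiles S.p.A. → Copperline Services GmbH (R3): 74% × 49% × 42% = 15.2292% of Fairlane Industries Corp.
Chain via Ironwood Logistics SA → Quarry Realty LP (R3): 48% × 56% × 25% = 6.72% of Fairlane Industries Corp.
Aggregating (R2): 15.2292% + 6.72% = 21.9492%.

21.9492%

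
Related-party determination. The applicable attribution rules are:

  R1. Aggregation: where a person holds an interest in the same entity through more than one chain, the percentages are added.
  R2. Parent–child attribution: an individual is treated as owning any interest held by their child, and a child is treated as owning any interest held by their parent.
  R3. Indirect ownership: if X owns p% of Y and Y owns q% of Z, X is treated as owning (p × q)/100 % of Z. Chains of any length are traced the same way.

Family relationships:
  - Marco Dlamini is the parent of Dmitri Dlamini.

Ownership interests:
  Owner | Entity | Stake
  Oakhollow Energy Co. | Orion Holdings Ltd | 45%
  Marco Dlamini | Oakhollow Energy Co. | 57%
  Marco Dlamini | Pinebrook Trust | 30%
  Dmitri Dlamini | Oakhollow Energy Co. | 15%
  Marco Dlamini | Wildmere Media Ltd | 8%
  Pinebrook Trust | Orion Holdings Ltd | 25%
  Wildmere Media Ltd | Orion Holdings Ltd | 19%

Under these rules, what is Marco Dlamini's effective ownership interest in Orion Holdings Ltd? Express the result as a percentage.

41.42%

By parent–child attribution (R2), Marco Dlamini is treated as also owning Dmitri Dlamini's interest in Oakhollow Energy Co, giving 57% + 15% = 72%.
Chain via Pinebrook Trust (R3): 30% × 25% = 7.5% of Orion Holdings Ltd.
Chain via Oakhollow Energy Co. (R3): 72% × 45% = 32.4% of Orion Holdings Ltd.
Chain via Wildmere Media Ltd (R3): 8% × 19% = 1.52% of Orion Holdings Ltd.
Aggregating (R1): 7.5% + 32.4% + 1.52% = 41.42%.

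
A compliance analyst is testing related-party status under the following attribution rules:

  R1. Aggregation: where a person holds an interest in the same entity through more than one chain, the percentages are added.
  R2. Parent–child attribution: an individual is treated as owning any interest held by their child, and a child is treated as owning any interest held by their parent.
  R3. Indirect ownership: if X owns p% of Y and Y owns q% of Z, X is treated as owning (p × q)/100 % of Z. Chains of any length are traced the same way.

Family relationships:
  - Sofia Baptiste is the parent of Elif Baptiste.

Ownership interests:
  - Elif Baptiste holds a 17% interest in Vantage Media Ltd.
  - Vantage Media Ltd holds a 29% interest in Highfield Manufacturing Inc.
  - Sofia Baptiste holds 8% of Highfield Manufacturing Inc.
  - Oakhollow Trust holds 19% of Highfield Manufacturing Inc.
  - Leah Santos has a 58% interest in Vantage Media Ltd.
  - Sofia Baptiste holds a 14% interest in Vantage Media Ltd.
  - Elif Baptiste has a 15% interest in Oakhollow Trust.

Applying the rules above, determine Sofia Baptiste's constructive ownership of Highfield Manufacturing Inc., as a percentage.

By parent–child attribution (R2), Sofia Baptiste is treated as also owning Elif Baptiste's interest in Vantage Media Ltd, giving 14% + 17% = 31%.
By parent–child attribution (R2), Sofia Baptiste is treated as owning Elif Baptiste's 15% interest in Oakhollow Trust.
Chain via Vantage Media Ltd (R3): 31% × 29% = 8.99% of Highfield Manufacturing Inc.
Direct interest in Highfield Manufacturing Inc: 8%.
Chain via Oakhollow Trust (R3): 15% × 19% = 2.85% of Highfield Manufacturing Inc.
Aggregating (R1): 8.99% + 8% + 2.85% = 19.84%.

19.84%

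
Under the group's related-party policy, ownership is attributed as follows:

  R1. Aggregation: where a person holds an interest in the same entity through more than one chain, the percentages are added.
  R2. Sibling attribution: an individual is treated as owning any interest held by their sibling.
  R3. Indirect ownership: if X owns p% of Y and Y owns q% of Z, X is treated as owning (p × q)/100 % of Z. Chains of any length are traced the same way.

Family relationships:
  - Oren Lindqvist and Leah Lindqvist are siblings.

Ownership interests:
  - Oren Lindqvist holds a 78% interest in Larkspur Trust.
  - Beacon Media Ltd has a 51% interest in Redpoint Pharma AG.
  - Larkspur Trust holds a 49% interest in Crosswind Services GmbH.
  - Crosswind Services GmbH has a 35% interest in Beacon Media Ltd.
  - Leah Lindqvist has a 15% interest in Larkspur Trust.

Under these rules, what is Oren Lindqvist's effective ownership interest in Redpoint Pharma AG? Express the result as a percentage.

By sibling attribution (R2), Oren Lindqvist is treated as also owning Leah Lindqvist's interest in Larkspur Trust, giving 78% + 15% = 93%.
Chain via Larkspur Trust → Crosswind Services GmbH → Beacon Media Ltd (R3): 93% × 49% × 35% × 51% = 8.134245% of Redpoint Pharma AG.

8.134245%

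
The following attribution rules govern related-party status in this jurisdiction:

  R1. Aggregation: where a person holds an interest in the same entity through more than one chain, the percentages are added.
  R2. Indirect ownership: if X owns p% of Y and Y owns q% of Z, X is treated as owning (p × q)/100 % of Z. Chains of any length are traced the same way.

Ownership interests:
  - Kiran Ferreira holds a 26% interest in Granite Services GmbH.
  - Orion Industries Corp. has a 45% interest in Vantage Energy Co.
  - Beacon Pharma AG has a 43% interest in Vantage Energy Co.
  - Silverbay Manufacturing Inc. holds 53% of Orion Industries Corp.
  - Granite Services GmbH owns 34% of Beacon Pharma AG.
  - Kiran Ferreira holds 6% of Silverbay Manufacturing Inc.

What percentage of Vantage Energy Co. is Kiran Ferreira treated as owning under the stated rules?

5.2322%

Chain via Granite Services GmbH → Beacon Pharma AG (R2): 26% × 34% × 43% = 3.8012% of Vantage Energy Co.
Chain via Silverbay Manufacturing Inc. → Orion Industries Corp. (R2): 6% × 53% × 45% = 1.431% of Vantage Energy Co.
Aggregating (R1): 3.8012% + 1.431% = 5.2322%.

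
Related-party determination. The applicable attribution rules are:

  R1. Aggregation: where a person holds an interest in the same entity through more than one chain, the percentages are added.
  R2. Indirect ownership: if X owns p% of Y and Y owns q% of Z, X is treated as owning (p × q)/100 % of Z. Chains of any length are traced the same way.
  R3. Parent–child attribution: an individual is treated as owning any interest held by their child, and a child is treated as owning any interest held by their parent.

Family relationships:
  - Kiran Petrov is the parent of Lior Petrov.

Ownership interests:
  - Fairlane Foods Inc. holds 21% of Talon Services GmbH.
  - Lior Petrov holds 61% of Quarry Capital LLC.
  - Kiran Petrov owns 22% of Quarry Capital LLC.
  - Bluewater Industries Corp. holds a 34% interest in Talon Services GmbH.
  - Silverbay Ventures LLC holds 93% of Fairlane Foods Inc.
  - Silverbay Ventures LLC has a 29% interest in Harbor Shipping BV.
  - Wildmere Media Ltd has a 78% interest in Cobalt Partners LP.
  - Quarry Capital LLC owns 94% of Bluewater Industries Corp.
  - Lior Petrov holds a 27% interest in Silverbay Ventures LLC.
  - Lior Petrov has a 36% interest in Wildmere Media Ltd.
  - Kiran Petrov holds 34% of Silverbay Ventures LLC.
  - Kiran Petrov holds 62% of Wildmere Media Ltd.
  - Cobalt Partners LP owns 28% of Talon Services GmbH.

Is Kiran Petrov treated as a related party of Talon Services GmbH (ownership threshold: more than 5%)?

Yes

By parent–child attribution (R3), Kiran Petrov is treated as also owning Lior Petrov's interest in Quarry Capital LLC, giving 22% + 61% = 83%.
By parent–child attribution (R3), Kiran Petrov is treated as also owning Lior Petrov's interest in Wildmere Media Ltd, giving 62% + 36% = 98%.
By parent–child attribution (R3), Kiran Petrov is treated as also owning Lior Petrov's interest in Silverbay Ventures LLC, giving 34% + 27% = 61%.
Chain via Quarry Capital LLC → Bluewater Industries Corp. (R2): 83% × 94% × 34% = 26.5268% of Talon Services GmbH.
Chain via Wildmere Media Ltd → Cobalt Partners LP (R2): 98% × 78% × 28% = 21.4032% of Talon Services GmbH.
Chain via Silverbay Ventures LLC → Fairlane Foods Inc. (R2): 61% × 93% × 21% = 11.9133% of Talon Services GmbH.
Aggregating (R1): 26.5268% + 21.4032% + 11.9133% = 59.8433%.
59.8433% exceeds the 5% threshold, so Kiran is a related party to Talon Services GmbH.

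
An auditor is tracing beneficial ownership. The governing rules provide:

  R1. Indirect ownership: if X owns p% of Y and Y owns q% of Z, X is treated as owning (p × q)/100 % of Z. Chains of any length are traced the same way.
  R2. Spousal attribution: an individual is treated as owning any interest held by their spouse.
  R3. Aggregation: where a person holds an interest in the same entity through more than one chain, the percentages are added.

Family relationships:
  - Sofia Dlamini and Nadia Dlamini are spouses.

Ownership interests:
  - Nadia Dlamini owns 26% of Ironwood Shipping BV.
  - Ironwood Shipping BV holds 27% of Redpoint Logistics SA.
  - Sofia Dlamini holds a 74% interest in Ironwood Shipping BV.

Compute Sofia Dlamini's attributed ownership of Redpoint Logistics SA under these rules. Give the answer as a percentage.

27%

By spousal attribution (R2), Sofia Dlamini is treated as also owning Nadia Dlamini's interest in Ironwood Shipping BV, giving 74% + 26% = 100%.
Chain via Ironwood Shipping BV (R1): 100% × 27% = 27% of Redpoint Logistics SA.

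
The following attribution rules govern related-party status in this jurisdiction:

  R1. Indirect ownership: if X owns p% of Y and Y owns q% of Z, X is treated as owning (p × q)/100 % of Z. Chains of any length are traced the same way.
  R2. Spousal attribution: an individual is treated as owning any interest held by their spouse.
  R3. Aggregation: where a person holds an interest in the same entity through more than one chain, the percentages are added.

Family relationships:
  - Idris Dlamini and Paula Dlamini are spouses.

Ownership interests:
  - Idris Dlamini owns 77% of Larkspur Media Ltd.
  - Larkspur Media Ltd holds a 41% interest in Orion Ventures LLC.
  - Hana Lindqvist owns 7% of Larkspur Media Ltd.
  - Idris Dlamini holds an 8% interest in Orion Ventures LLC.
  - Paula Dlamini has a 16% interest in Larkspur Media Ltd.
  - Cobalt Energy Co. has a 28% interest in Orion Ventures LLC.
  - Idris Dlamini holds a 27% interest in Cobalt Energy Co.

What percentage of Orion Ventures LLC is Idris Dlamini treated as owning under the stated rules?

By spousal attribution (R2), Idris Dlamini is treated as also owning Paula Dlamini's interest in Larkspur Media Ltd, giving 77% + 16% = 93%.
Chain via Cobalt Energy Co. (R1): 27% × 28% = 7.56% of Orion Ventures LLC.
Chain via Larkspur Media Ltd (R1): 93% × 41% = 38.13% of Orion Ventures LLC.
Direct interest in Orion Ventures LLC: 8%.
Aggregating (R3): 7.56% + 38.13% + 8% = 53.69%.

53.69%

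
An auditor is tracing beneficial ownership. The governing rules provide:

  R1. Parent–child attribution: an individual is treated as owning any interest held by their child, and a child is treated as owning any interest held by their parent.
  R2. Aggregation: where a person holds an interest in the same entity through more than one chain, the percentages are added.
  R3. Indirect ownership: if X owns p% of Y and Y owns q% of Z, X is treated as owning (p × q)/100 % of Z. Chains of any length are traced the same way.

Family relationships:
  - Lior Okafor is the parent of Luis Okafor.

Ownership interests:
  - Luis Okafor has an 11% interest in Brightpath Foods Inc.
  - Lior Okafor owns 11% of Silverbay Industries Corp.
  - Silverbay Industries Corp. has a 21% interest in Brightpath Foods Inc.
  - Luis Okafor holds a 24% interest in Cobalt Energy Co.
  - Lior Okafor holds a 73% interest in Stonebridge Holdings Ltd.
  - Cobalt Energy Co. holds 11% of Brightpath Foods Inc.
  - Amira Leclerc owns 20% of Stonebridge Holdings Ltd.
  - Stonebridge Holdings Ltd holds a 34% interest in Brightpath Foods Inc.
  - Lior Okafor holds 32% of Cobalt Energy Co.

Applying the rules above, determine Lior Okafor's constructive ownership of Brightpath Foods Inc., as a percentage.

44.29%

By parent–child attribution (R1), Lior Okafor is treated as also owning Luis Okafor's interest in Cobalt Energy Co, giving 32% + 24% = 56%.
By parent–child attribution (R1), Lior Okafor is treated as owning Luis Okafor's 11% interest in Brightpath Foods Inc.
Chain via Stonebridge Holdings Ltd (R3): 73% × 34% = 24.82% of Brightpath Foods Inc.
Chain via Cobalt Energy Co. (R3): 56% × 11% = 6.16% of Brightpath Foods Inc.
Chain via Silverbay Industries Corp. (R3): 11% × 21% = 2.31% of Brightpath Foods Inc.
Direct interest in Brightpath Foods Inc: 11%.
Aggregating (R2): 24.82% + 6.16% + 2.31% + 11% = 44.29%.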